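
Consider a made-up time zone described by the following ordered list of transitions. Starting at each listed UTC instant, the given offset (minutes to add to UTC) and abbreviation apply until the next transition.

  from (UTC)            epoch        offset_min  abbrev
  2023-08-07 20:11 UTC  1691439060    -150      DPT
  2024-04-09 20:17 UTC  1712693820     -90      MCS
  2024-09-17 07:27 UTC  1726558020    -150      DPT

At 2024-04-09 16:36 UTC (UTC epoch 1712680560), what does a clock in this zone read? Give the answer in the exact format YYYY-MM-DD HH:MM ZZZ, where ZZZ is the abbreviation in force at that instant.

Query: 2024-04-09 16:36 UTC
Rule 1/3 (DPT, -02:30): 2023-08-07 20:11 UTC ≤ query < 2024-04-09 20:17 UTC
16·60 + 36 - 150 = 846 min
846 = 0·1440 + 846; 846 = 14·60 + 6 → 14:06, same day
→ 2024-04-09 14:06 DPT

2024-04-09 14:06 DPT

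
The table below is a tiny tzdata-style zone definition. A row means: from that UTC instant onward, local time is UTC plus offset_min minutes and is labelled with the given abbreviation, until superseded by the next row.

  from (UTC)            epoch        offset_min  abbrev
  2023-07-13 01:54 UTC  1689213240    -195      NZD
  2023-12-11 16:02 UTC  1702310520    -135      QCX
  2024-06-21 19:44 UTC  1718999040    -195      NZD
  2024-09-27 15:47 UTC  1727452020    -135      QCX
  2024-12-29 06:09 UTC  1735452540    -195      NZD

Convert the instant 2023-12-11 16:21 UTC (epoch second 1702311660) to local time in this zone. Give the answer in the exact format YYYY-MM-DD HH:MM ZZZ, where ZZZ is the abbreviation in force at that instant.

2023-12-11 14:06 QCX

Query: 2023-12-11 16:21 UTC
Rule 2/5 (QCX, -02:15): 2023-12-11 16:02 UTC ≤ query < 2024-06-21 19:44 UTC
16·60 + 21 - 135 = 846 min
846 = 0·1440 + 846; 846 = 14·60 + 6 → 14:06, same day
→ 2023-12-11 14:06 QCX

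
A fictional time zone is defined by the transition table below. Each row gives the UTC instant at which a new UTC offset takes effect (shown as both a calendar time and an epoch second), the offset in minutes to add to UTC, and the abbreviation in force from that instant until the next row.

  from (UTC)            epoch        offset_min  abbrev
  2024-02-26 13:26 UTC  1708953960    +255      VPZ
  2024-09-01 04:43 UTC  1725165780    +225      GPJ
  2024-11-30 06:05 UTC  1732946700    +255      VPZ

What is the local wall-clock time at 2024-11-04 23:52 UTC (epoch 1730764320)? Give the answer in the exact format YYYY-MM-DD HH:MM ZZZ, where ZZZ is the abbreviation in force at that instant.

2024-11-05 03:37 GPJ

Query: 2024-11-04 23:52 UTC
Rule 2/3 (GPJ, +03:45): 2024-09-01 04:43 UTC ≤ query < 2024-11-30 06:05 UTC
23·60 + 52 + 225 = 1657 min
1657 = 1·1440 + 217; 217 = 3·60 + 37 → 03:37, 2024-11-04 + 1 day = 2024-11-05
→ 2024-11-05 03:37 GPJ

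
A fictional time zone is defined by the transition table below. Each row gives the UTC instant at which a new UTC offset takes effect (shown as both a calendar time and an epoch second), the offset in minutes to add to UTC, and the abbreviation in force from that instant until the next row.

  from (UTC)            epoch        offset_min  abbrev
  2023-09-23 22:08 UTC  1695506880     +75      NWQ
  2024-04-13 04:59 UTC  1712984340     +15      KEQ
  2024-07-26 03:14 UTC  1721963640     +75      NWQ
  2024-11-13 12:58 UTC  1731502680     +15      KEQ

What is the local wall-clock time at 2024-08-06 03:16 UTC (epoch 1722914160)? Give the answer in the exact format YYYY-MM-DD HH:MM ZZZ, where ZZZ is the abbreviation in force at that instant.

Query: 2024-08-06 03:16 UTC
Rule 3/4 (NWQ, +01:15): 2024-07-26 03:14 UTC ≤ query < 2024-11-13 12:58 UTC
3·60 + 16 + 75 = 271 min
271 = 0·1440 + 271; 271 = 4·60 + 31 → 04:31, same day
→ 2024-08-06 04:31 NWQ

2024-08-06 04:31 NWQ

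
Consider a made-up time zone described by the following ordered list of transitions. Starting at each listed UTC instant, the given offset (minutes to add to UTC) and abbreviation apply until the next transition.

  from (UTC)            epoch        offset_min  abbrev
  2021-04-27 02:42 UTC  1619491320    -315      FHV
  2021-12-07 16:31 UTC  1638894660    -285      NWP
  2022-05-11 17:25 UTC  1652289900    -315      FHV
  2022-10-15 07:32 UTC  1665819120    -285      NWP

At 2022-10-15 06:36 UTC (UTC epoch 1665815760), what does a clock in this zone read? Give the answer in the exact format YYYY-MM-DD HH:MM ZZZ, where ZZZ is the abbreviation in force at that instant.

2022-10-15 01:21 FHV

Query: 2022-10-15 06:36 UTC
Rule 3/4 (FHV, -05:15): 2022-05-11 17:25 UTC ≤ query < 2022-10-15 07:32 UTC
6·60 + 36 - 315 = 81 min
81 = 0·1440 + 81; 81 = 1·60 + 21 → 01:21, same day
→ 2022-10-15 01:21 FHV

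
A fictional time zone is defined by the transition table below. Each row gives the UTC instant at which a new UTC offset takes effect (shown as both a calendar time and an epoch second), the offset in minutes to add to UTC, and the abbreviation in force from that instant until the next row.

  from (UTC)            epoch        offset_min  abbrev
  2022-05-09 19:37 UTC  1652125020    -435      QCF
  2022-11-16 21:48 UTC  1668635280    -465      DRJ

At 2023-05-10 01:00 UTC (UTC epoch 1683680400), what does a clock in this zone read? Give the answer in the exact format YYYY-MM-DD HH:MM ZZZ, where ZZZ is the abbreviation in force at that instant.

2023-05-09 17:15 DRJ

Query: 2023-05-10 01:00 UTC
Rule 2/2 (DRJ, -07:45): 2022-11-16 21:48 UTC ≤ query < +∞
1·60 + 0 - 465 = -405 min
-405 = -1·1440 + 1035; 1035 = 17·60 + 15 → 17:15, 2023-05-10 - 1 day = 2023-05-09
→ 2023-05-09 17:15 DRJ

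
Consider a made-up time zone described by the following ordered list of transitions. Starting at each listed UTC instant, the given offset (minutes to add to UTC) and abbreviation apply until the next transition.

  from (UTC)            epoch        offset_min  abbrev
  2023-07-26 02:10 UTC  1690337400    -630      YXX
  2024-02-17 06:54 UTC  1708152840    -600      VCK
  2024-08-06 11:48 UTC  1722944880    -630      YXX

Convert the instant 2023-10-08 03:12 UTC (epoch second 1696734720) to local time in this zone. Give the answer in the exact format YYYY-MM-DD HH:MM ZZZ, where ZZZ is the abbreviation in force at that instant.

2023-10-07 16:42 YXX

Query: 2023-10-08 03:12 UTC
Rule 1/3 (YXX, -10:30): 2023-07-26 02:10 UTC ≤ query < 2024-02-17 06:54 UTC
3·60 + 12 - 630 = -438 min
-438 = -1·1440 + 1002; 1002 = 16·60 + 42 → 16:42, 2023-10-08 - 1 day = 2023-10-07
→ 2023-10-07 16:42 YXX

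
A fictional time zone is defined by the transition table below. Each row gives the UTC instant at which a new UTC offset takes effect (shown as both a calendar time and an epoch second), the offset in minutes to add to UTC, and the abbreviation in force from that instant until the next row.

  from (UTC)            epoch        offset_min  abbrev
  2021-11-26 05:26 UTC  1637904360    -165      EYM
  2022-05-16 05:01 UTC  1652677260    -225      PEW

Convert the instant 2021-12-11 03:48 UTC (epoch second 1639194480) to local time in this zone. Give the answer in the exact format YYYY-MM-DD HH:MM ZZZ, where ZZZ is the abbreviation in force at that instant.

Query: 2021-12-11 03:48 UTC
Rule 1/2 (EYM, -02:45): 2021-11-26 05:26 UTC ≤ query < 2022-05-16 05:01 UTC
3·60 + 48 - 165 = 63 min
63 = 0·1440 + 63; 63 = 1·60 + 3 → 01:03, same day
→ 2021-12-11 01:03 EYM

2021-12-11 01:03 EYM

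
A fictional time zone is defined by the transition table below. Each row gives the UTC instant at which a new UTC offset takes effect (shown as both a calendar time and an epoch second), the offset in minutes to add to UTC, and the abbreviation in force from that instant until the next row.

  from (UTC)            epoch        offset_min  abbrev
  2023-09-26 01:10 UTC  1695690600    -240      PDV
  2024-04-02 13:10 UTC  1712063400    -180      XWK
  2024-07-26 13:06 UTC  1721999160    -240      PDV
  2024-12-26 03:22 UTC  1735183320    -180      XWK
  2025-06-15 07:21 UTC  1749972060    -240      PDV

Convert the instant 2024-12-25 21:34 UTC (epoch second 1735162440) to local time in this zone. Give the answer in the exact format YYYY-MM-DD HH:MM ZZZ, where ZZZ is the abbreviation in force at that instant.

Query: 2024-12-25 21:34 UTC
Rule 3/5 (PDV, -04:00): 2024-07-26 13:06 UTC ≤ query < 2024-12-26 03:22 UTC
21·60 + 34 - 240 = 1054 min
1054 = 0·1440 + 1054; 1054 = 17·60 + 34 → 17:34, same day
→ 2024-12-25 17:34 PDV

2024-12-25 17:34 PDV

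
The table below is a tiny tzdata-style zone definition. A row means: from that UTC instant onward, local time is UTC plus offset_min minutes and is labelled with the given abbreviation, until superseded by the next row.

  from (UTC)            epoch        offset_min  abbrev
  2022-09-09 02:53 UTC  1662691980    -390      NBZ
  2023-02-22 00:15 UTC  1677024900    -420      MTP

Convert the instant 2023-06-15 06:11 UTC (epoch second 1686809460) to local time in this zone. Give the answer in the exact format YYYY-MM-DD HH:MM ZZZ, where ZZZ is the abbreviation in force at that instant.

2023-06-14 23:11 MTP

Query: 2023-06-15 06:11 UTC
Rule 2/2 (MTP, -07:00): 2023-02-22 00:15 UTC ≤ query < +∞
6·60 + 11 - 420 = -49 min
-49 = -1·1440 + 1391; 1391 = 23·60 + 11 → 23:11, 2023-06-15 - 1 day = 2023-06-14
→ 2023-06-14 23:11 MTP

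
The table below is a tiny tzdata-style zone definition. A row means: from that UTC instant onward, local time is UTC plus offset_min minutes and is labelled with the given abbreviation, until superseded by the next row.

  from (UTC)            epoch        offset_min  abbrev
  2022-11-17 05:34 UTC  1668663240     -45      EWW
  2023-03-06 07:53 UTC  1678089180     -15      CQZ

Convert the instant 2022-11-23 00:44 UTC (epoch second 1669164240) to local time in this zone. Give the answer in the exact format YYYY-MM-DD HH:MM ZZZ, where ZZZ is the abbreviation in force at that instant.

2022-11-22 23:59 EWW

Query: 2022-11-23 00:44 UTC
Rule 1/2 (EWW, -00:45): 2022-11-17 05:34 UTC ≤ query < 2023-03-06 07:53 UTC
0·60 + 44 - 45 = -1 min
-1 = -1·1440 + 1439; 1439 = 23·60 + 59 → 23:59, 2022-11-23 - 1 day = 2022-11-22
→ 2022-11-22 23:59 EWW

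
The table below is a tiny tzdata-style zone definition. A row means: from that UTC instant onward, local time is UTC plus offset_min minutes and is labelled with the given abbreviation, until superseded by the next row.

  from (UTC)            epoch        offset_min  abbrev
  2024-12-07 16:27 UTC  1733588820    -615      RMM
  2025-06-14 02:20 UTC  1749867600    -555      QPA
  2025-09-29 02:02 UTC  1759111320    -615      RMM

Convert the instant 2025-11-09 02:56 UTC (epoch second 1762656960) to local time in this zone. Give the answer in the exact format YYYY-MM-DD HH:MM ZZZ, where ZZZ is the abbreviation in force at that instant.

2025-11-08 16:41 RMM

Query: 2025-11-09 02:56 UTC
Rule 3/3 (RMM, -10:15): 2025-09-29 02:02 UTC ≤ query < +∞
2·60 + 56 - 615 = -439 min
-439 = -1·1440 + 1001; 1001 = 16·60 + 41 → 16:41, 2025-11-09 - 1 day = 2025-11-08
→ 2025-11-08 16:41 RMM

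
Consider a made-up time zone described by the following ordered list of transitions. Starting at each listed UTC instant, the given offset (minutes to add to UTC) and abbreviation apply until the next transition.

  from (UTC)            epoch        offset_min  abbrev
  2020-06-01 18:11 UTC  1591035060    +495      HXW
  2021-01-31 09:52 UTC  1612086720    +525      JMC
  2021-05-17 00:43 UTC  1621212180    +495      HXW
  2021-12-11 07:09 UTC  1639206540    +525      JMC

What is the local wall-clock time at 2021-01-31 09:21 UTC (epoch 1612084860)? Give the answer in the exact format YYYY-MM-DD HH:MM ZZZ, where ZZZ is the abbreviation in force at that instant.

Query: 2021-01-31 09:21 UTC
Rule 1/4 (HXW, +08:15): 2020-06-01 18:11 UTC ≤ query < 2021-01-31 09:52 UTC
9·60 + 21 + 495 = 1056 min
1056 = 0·1440 + 1056; 1056 = 17·60 + 36 → 17:36, same day
→ 2021-01-31 17:36 HXW

2021-01-31 17:36 HXW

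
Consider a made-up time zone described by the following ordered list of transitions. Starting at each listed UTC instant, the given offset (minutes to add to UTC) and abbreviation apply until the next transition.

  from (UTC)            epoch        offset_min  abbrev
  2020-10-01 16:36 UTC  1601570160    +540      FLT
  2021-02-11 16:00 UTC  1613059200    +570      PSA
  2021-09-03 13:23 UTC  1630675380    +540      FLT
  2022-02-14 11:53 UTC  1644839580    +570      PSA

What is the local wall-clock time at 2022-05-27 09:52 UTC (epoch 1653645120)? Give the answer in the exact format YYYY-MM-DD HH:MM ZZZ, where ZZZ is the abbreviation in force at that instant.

2022-05-27 19:22 PSA

Query: 2022-05-27 09:52 UTC
Rule 4/4 (PSA, +09:30): 2022-02-14 11:53 UTC ≤ query < +∞
9·60 + 52 + 570 = 1162 min
1162 = 0·1440 + 1162; 1162 = 19·60 + 22 → 19:22, same day
→ 2022-05-27 19:22 PSA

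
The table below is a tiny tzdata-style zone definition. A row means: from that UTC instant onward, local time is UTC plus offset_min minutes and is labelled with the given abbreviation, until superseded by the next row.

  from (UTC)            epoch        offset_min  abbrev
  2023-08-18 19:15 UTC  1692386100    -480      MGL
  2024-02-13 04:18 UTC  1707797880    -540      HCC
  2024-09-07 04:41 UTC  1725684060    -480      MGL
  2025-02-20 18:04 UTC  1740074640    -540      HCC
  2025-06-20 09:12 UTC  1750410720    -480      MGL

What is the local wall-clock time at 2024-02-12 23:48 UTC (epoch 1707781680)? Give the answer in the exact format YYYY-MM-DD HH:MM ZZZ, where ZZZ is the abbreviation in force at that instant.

Query: 2024-02-12 23:48 UTC
Rule 1/5 (MGL, -08:00): 2023-08-18 19:15 UTC ≤ query < 2024-02-13 04:18 UTC
23·60 + 48 - 480 = 948 min
948 = 0·1440 + 948; 948 = 15·60 + 48 → 15:48, same day
→ 2024-02-12 15:48 MGL

2024-02-12 15:48 MGL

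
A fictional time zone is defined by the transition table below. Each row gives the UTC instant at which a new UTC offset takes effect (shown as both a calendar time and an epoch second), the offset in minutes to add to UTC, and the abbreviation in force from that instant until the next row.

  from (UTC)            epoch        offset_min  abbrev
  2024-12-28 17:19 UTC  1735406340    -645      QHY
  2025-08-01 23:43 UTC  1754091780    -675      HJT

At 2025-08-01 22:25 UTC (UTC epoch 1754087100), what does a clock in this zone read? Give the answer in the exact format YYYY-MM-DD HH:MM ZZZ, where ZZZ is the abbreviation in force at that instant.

2025-08-01 11:40 QHY

Query: 2025-08-01 22:25 UTC
Rule 1/2 (QHY, -10:45): 2024-12-28 17:19 UTC ≤ query < 2025-08-01 23:43 UTC
22·60 + 25 - 645 = 700 min
700 = 0·1440 + 700; 700 = 11·60 + 40 → 11:40, same day
→ 2025-08-01 11:40 QHY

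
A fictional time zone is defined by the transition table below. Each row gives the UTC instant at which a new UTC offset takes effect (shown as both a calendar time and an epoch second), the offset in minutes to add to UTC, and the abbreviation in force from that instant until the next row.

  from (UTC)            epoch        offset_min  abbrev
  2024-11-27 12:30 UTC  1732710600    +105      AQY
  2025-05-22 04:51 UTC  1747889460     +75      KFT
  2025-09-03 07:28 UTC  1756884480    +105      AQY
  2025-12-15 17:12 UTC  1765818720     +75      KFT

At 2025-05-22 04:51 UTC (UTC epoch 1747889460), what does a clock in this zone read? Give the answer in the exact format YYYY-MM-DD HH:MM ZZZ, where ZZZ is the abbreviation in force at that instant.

Query: 2025-05-22 04:51 UTC
Rule 2/4 (KFT, +01:15): 2025-05-22 04:51 UTC ≤ query < 2025-09-03 07:28 UTC
4·60 + 51 + 75 = 366 min
366 = 0·1440 + 366; 366 = 6·60 + 6 → 06:06, same day
→ 2025-05-22 06:06 KFT

2025-05-22 06:06 KFT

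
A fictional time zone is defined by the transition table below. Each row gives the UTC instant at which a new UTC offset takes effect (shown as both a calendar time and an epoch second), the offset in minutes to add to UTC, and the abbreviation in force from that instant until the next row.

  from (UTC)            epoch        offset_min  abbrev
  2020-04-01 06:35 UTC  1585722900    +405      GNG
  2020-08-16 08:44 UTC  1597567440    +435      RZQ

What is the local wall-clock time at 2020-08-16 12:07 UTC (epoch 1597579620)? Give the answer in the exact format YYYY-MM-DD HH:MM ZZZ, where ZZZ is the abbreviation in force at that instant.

Query: 2020-08-16 12:07 UTC
Rule 2/2 (RZQ, +07:15): 2020-08-16 08:44 UTC ≤ query < +∞
12·60 + 7 + 435 = 1162 min
1162 = 0·1440 + 1162; 1162 = 19·60 + 22 → 19:22, same day
→ 2020-08-16 19:22 RZQ

2020-08-16 19:22 RZQ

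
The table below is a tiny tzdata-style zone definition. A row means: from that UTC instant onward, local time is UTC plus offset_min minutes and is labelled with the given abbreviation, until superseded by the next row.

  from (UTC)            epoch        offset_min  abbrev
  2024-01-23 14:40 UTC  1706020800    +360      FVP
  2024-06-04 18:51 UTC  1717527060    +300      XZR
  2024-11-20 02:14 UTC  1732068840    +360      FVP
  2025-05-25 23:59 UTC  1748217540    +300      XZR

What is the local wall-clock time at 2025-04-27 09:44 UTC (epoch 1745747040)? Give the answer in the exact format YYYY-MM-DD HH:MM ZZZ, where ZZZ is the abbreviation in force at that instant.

Query: 2025-04-27 09:44 UTC
Rule 3/4 (FVP, +06:00): 2024-11-20 02:14 UTC ≤ query < 2025-05-25 23:59 UTC
9·60 + 44 + 360 = 944 min
944 = 0·1440 + 944; 944 = 15·60 + 44 → 15:44, same day
→ 2025-04-27 15:44 FVP

2025-04-27 15:44 FVP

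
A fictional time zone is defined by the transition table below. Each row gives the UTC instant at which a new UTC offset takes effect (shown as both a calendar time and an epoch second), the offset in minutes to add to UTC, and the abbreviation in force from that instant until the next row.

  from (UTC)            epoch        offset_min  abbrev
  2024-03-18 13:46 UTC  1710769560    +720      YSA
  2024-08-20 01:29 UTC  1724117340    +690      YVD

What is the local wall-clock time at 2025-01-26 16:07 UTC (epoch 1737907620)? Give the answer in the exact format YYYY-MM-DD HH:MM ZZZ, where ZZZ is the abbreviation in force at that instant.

2025-01-27 03:37 YVD

Query: 2025-01-26 16:07 UTC
Rule 2/2 (YVD, +11:30): 2024-08-20 01:29 UTC ≤ query < +∞
16·60 + 7 + 690 = 1657 min
1657 = 1·1440 + 217; 217 = 3·60 + 37 → 03:37, 2025-01-26 + 1 day = 2025-01-27
→ 2025-01-27 03:37 YVD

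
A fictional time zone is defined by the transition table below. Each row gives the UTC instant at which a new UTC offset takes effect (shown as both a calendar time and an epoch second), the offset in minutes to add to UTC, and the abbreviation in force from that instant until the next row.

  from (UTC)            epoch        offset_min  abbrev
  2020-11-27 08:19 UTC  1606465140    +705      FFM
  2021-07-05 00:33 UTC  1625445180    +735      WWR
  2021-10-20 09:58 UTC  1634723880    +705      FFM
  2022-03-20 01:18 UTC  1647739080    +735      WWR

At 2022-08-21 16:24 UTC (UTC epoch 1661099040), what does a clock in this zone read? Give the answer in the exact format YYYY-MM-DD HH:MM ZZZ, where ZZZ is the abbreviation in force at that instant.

Query: 2022-08-21 16:24 UTC
Rule 4/4 (WWR, +12:15): 2022-03-20 01:18 UTC ≤ query < +∞
16·60 + 24 + 735 = 1719 min
1719 = 1·1440 + 279; 279 = 4·60 + 39 → 04:39, 2022-08-21 + 1 day = 2022-08-22
→ 2022-08-22 04:39 WWR

2022-08-22 04:39 WWR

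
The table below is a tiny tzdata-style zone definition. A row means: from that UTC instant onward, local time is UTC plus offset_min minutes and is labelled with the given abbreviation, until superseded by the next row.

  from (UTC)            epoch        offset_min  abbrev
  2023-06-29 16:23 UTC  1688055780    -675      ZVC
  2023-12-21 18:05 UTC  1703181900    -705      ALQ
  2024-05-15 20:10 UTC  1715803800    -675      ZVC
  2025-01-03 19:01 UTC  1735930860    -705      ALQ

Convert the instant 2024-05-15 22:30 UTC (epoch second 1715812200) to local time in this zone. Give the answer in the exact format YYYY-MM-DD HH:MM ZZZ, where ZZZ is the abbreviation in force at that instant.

Query: 2024-05-15 22:30 UTC
Rule 3/4 (ZVC, -11:15): 2024-05-15 20:10 UTC ≤ query < 2025-01-03 19:01 UTC
22·60 + 30 - 675 = 675 min
675 = 0·1440 + 675; 675 = 11·60 + 15 → 11:15, same day
→ 2024-05-15 11:15 ZVC

2024-05-15 11:15 ZVC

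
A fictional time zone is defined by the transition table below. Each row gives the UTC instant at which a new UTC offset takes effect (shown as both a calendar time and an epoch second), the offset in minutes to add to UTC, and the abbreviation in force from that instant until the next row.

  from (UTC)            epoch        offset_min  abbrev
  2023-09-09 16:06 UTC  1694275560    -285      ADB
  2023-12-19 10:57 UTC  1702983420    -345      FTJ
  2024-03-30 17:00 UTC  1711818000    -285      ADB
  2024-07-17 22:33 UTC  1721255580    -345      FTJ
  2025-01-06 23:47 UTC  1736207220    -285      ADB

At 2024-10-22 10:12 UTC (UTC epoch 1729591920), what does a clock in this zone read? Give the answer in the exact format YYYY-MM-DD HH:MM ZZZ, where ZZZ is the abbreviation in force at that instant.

2024-10-22 04:27 FTJ

Query: 2024-10-22 10:12 UTC
Rule 4/5 (FTJ, -05:45): 2024-07-17 22:33 UTC ≤ query < 2025-01-06 23:47 UTC
10·60 + 12 - 345 = 267 min
267 = 0·1440 + 267; 267 = 4·60 + 27 → 04:27, same day
→ 2024-10-22 04:27 FTJ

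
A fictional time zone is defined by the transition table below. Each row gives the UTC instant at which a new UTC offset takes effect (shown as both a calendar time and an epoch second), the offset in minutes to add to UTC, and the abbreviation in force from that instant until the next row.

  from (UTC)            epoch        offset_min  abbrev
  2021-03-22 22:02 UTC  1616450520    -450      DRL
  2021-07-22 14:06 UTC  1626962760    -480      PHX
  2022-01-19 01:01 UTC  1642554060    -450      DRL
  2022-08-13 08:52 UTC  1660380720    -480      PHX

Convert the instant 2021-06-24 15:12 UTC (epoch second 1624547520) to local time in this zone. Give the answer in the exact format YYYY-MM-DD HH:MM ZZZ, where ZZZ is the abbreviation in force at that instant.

Query: 2021-06-24 15:12 UTC
Rule 1/4 (DRL, -07:30): 2021-03-22 22:02 UTC ≤ query < 2021-07-22 14:06 UTC
15·60 + 12 - 450 = 462 min
462 = 0·1440 + 462; 462 = 7·60 + 42 → 07:42, same day
→ 2021-06-24 07:42 DRL

2021-06-24 07:42 DRL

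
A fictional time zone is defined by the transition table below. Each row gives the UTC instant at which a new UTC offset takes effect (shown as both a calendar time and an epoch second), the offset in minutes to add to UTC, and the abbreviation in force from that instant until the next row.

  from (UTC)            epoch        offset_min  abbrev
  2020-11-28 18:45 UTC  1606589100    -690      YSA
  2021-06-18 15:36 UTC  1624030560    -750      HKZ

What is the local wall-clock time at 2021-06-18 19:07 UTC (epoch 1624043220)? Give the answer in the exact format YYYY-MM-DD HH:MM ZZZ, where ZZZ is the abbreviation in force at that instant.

2021-06-18 06:37 HKZ

Query: 2021-06-18 19:07 UTC
Rule 2/2 (HKZ, -12:30): 2021-06-18 15:36 UTC ≤ query < +∞
19·60 + 7 - 750 = 397 min
397 = 0·1440 + 397; 397 = 6·60 + 37 → 06:37, same day
→ 2021-06-18 06:37 HKZ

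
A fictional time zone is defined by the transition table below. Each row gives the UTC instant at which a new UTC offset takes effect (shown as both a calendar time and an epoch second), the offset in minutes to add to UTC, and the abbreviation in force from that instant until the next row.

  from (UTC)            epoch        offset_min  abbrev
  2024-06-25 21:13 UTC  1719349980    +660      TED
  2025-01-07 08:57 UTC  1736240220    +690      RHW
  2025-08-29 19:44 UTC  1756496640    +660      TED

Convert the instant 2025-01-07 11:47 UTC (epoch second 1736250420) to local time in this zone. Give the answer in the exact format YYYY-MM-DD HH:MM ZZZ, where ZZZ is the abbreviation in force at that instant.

Query: 2025-01-07 11:47 UTC
Rule 2/3 (RHW, +11:30): 2025-01-07 08:57 UTC ≤ query < 2025-08-29 19:44 UTC
11·60 + 47 + 690 = 1397 min
1397 = 0·1440 + 1397; 1397 = 23·60 + 17 → 23:17, same day
→ 2025-01-07 23:17 RHW

2025-01-07 23:17 RHW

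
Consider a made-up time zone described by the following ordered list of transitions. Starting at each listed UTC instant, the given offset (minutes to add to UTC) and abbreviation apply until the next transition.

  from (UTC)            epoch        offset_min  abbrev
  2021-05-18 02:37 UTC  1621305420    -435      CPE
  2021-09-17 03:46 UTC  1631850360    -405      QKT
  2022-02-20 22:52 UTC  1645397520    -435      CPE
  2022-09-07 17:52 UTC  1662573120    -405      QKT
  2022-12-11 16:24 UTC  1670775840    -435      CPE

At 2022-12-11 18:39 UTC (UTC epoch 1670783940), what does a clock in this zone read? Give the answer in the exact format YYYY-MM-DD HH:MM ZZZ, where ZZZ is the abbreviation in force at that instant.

Query: 2022-12-11 18:39 UTC
Rule 5/5 (CPE, -07:15): 2022-12-11 16:24 UTC ≤ query < +∞
18·60 + 39 - 435 = 684 min
684 = 0·1440 + 684; 684 = 11·60 + 24 → 11:24, same day
→ 2022-12-11 11:24 CPE

2022-12-11 11:24 CPE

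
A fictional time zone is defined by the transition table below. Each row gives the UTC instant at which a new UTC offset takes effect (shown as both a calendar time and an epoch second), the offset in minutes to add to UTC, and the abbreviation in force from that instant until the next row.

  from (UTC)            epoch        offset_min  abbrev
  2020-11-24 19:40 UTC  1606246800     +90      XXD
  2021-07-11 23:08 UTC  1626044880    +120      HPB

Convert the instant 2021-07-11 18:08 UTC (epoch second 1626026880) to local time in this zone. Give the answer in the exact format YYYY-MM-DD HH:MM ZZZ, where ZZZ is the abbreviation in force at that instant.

Query: 2021-07-11 18:08 UTC
Rule 1/2 (XXD, +01:30): 2020-11-24 19:40 UTC ≤ query < 2021-07-11 23:08 UTC
18·60 + 8 + 90 = 1178 min
1178 = 0·1440 + 1178; 1178 = 19·60 + 38 → 19:38, same day
→ 2021-07-11 19:38 XXD

2021-07-11 19:38 XXD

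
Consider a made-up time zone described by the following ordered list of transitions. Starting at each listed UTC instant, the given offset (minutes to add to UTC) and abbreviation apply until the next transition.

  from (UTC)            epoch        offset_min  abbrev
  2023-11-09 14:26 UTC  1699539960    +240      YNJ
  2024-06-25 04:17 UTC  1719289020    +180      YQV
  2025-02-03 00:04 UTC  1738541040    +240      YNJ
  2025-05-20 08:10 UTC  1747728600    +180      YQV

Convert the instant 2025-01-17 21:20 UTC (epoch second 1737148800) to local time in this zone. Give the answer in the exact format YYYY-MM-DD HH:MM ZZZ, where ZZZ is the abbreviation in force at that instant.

Query: 2025-01-17 21:20 UTC
Rule 2/4 (YQV, +03:00): 2024-06-25 04:17 UTC ≤ query < 2025-02-03 00:04 UTC
21·60 + 20 + 180 = 1460 min
1460 = 1·1440 + 20; 20 = 0·60 + 20 → 00:20, 2025-01-17 + 1 day = 2025-01-18
→ 2025-01-18 00:20 YQV

2025-01-18 00:20 YQV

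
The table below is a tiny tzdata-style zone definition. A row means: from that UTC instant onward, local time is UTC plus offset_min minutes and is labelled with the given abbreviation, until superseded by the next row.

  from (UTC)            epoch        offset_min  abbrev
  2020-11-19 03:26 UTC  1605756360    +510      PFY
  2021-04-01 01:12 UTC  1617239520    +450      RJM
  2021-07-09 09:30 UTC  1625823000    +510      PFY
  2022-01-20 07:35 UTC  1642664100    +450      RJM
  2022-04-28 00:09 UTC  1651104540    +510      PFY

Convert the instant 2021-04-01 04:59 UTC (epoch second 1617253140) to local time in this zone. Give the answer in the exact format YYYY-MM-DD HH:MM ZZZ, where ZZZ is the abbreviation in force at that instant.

2021-04-01 12:29 RJM

Query: 2021-04-01 04:59 UTC
Rule 2/5 (RJM, +07:30): 2021-04-01 01:12 UTC ≤ query < 2021-07-09 09:30 UTC
4·60 + 59 + 450 = 749 min
749 = 0·1440 + 749; 749 = 12·60 + 29 → 12:29, same day
→ 2021-04-01 12:29 RJM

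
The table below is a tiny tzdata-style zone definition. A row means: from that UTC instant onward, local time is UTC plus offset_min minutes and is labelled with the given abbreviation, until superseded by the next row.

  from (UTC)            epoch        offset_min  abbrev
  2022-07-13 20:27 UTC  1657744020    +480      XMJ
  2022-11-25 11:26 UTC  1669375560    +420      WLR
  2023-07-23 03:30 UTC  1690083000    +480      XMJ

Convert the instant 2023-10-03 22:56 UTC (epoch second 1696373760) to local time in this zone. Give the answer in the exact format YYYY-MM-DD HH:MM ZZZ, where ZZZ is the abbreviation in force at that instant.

Query: 2023-10-03 22:56 UTC
Rule 3/3 (XMJ, +08:00): 2023-07-23 03:30 UTC ≤ query < +∞
22·60 + 56 + 480 = 1856 min
1856 = 1·1440 + 416; 416 = 6·60 + 56 → 06:56, 2023-10-03 + 1 day = 2023-10-04
→ 2023-10-04 06:56 XMJ

2023-10-04 06:56 XMJ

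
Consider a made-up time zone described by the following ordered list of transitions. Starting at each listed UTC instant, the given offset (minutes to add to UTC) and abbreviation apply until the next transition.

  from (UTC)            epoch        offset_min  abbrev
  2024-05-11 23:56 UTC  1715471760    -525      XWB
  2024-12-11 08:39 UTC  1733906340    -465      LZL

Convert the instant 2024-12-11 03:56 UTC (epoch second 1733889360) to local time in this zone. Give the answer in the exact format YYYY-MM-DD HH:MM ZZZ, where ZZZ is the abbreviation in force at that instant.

2024-12-10 19:11 XWB

Query: 2024-12-11 03:56 UTC
Rule 1/2 (XWB, -08:45): 2024-05-11 23:56 UTC ≤ query < 2024-12-11 08:39 UTC
3·60 + 56 - 525 = -289 min
-289 = -1·1440 + 1151; 1151 = 19·60 + 11 → 19:11, 2024-12-11 - 1 day = 2024-12-10
→ 2024-12-10 19:11 XWB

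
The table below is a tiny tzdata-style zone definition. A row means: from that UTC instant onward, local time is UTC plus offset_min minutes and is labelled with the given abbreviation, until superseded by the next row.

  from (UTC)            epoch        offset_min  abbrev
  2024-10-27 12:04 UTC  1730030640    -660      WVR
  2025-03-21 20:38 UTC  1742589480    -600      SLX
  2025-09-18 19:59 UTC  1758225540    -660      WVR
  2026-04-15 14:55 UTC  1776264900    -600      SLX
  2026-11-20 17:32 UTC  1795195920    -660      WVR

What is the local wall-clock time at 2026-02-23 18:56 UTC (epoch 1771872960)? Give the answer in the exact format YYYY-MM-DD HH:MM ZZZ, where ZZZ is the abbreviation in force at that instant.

Query: 2026-02-23 18:56 UTC
Rule 3/5 (WVR, -11:00): 2025-09-18 19:59 UTC ≤ query < 2026-04-15 14:55 UTC
18·60 + 56 - 660 = 476 min
476 = 0·1440 + 476; 476 = 7·60 + 56 → 07:56, same day
→ 2026-02-23 07:56 WVR

2026-02-23 07:56 WVR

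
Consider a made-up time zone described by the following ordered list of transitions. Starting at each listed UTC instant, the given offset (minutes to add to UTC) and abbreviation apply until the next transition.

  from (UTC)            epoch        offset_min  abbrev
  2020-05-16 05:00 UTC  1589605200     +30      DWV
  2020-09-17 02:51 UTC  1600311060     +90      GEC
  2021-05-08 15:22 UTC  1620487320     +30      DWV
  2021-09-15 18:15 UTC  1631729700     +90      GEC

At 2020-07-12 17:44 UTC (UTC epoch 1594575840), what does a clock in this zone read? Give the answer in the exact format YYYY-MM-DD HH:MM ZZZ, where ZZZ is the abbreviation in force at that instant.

2020-07-12 18:14 DWV

Query: 2020-07-12 17:44 UTC
Rule 1/4 (DWV, +00:30): 2020-05-16 05:00 UTC ≤ query < 2020-09-17 02:51 UTC
17·60 + 44 + 30 = 1094 min
1094 = 0·1440 + 1094; 1094 = 18·60 + 14 → 18:14, same day
→ 2020-07-12 18:14 DWV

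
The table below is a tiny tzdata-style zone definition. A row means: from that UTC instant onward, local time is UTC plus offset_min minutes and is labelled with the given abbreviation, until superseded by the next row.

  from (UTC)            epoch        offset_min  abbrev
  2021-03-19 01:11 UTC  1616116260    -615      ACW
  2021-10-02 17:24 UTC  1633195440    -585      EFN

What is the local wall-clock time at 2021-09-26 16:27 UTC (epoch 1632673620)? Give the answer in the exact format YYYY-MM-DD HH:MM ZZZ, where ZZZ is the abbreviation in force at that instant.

Query: 2021-09-26 16:27 UTC
Rule 1/2 (ACW, -10:15): 2021-03-19 01:11 UTC ≤ query < 2021-10-02 17:24 UTC
16·60 + 27 - 615 = 372 min
372 = 0·1440 + 372; 372 = 6·60 + 12 → 06:12, same day
→ 2021-09-26 06:12 ACW

2021-09-26 06:12 ACW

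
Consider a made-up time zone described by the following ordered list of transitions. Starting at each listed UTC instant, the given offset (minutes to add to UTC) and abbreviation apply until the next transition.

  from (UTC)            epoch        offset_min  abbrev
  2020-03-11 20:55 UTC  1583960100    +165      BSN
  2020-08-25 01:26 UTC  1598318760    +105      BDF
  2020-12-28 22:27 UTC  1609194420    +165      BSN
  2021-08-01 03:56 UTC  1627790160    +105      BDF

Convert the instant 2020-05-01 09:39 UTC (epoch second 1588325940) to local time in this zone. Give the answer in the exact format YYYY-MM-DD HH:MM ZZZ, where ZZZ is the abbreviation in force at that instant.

Query: 2020-05-01 09:39 UTC
Rule 1/4 (BSN, +02:45): 2020-03-11 20:55 UTC ≤ query < 2020-08-25 01:26 UTC
9·60 + 39 + 165 = 744 min
744 = 0·1440 + 744; 744 = 12·60 + 24 → 12:24, same day
→ 2020-05-01 12:24 BSN

2020-05-01 12:24 BSN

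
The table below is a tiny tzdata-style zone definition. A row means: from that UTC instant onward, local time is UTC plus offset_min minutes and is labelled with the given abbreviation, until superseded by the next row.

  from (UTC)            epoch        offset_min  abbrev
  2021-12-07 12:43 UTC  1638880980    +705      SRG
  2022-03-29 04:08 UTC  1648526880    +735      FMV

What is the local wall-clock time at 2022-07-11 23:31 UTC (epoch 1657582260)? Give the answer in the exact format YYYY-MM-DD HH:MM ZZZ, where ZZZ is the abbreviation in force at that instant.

Query: 2022-07-11 23:31 UTC
Rule 2/2 (FMV, +12:15): 2022-03-29 04:08 UTC ≤ query < +∞
23·60 + 31 + 735 = 2146 min
2146 = 1·1440 + 706; 706 = 11·60 + 46 → 11:46, 2022-07-11 + 1 day = 2022-07-12
→ 2022-07-12 11:46 FMV

2022-07-12 11:46 FMV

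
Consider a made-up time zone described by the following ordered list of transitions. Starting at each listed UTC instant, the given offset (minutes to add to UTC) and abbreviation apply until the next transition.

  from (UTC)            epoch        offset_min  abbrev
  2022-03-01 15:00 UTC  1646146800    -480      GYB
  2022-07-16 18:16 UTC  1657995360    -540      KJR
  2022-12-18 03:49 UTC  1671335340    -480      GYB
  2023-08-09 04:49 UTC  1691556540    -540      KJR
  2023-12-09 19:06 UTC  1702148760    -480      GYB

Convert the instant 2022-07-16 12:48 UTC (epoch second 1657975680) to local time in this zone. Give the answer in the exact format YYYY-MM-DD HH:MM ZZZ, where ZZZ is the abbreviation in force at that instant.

Query: 2022-07-16 12:48 UTC
Rule 1/5 (GYB, -08:00): 2022-03-01 15:00 UTC ≤ query < 2022-07-16 18:16 UTC
12·60 + 48 - 480 = 288 min
288 = 0·1440 + 288; 288 = 4·60 + 48 → 04:48, same day
→ 2022-07-16 04:48 GYB

2022-07-16 04:48 GYB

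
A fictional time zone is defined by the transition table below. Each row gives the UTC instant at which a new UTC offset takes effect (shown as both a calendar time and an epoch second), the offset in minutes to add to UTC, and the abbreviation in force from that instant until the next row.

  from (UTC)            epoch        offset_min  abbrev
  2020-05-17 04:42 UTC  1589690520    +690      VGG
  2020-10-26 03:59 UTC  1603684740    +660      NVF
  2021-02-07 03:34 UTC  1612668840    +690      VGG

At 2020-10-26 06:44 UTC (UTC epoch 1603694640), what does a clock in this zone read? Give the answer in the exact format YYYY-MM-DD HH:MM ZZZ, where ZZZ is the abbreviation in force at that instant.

Query: 2020-10-26 06:44 UTC
Rule 2/3 (NVF, +11:00): 2020-10-26 03:59 UTC ≤ query < 2021-02-07 03:34 UTC
6·60 + 44 + 660 = 1064 min
1064 = 0·1440 + 1064; 1064 = 17·60 + 44 → 17:44, same day
→ 2020-10-26 17:44 NVF

2020-10-26 17:44 NVF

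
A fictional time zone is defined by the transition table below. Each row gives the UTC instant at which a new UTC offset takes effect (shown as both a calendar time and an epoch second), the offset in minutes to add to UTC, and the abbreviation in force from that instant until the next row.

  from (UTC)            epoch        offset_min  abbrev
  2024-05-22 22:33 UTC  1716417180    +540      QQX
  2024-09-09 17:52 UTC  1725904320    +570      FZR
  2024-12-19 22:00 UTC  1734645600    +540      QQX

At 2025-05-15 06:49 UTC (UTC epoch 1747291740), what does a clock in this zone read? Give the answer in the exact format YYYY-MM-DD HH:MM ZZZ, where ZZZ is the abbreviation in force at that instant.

2025-05-15 15:49 QQX

Query: 2025-05-15 06:49 UTC
Rule 3/3 (QQX, +09:00): 2024-12-19 22:00 UTC ≤ query < +∞
6·60 + 49 + 540 = 949 min
949 = 0·1440 + 949; 949 = 15·60 + 49 → 15:49, same day
→ 2025-05-15 15:49 QQX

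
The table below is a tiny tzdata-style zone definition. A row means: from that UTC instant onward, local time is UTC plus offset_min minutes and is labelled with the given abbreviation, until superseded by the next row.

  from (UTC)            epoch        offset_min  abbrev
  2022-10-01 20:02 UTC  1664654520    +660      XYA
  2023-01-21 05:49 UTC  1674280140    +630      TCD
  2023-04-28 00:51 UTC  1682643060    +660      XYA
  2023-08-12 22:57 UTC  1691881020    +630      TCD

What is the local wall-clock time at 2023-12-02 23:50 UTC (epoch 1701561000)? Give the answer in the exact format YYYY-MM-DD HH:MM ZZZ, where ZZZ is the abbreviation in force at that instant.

2023-12-03 10:20 TCD

Query: 2023-12-02 23:50 UTC
Rule 4/4 (TCD, +10:30): 2023-08-12 22:57 UTC ≤ query < +∞
23·60 + 50 + 630 = 2060 min
2060 = 1·1440 + 620; 620 = 10·60 + 20 → 10:20, 2023-12-02 + 1 day = 2023-12-03
→ 2023-12-03 10:20 TCD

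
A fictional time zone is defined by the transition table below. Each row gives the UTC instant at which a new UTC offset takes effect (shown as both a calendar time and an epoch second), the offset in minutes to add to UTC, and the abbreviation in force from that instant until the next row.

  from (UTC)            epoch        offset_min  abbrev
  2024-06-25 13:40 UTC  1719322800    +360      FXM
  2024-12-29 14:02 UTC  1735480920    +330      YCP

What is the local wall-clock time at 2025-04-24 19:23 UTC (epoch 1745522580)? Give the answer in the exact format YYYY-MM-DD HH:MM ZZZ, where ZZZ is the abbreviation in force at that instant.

2025-04-25 00:53 YCP

Query: 2025-04-24 19:23 UTC
Rule 2/2 (YCP, +05:30): 2024-12-29 14:02 UTC ≤ query < +∞
19·60 + 23 + 330 = 1493 min
1493 = 1·1440 + 53; 53 = 0·60 + 53 → 00:53, 2025-04-24 + 1 day = 2025-04-25
→ 2025-04-25 00:53 YCP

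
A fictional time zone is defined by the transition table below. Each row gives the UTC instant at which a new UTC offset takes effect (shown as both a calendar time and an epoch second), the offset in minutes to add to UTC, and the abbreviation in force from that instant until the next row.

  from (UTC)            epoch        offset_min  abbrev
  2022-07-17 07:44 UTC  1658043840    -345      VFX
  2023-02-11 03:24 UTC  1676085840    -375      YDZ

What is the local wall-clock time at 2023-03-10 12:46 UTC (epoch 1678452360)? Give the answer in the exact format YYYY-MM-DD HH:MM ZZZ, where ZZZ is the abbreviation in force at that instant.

Query: 2023-03-10 12:46 UTC
Rule 2/2 (YDZ, -06:15): 2023-02-11 03:24 UTC ≤ query < +∞
12·60 + 46 - 375 = 391 min
391 = 0·1440 + 391; 391 = 6·60 + 31 → 06:31, same day
→ 2023-03-10 06:31 YDZ

2023-03-10 06:31 YDZ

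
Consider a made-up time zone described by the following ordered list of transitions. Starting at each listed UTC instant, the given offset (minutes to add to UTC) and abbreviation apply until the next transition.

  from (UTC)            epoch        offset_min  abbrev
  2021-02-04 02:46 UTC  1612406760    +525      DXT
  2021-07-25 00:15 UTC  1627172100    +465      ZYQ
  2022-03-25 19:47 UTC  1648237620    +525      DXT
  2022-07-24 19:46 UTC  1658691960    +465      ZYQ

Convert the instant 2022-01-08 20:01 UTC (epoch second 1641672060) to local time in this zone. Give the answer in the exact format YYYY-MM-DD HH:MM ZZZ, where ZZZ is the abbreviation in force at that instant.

Query: 2022-01-08 20:01 UTC
Rule 2/4 (ZYQ, +07:45): 2021-07-25 00:15 UTC ≤ query < 2022-03-25 19:47 UTC
20·60 + 1 + 465 = 1666 min
1666 = 1·1440 + 226; 226 = 3·60 + 46 → 03:46, 2022-01-08 + 1 day = 2022-01-09
→ 2022-01-09 03:46 ZYQ

2022-01-09 03:46 ZYQ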